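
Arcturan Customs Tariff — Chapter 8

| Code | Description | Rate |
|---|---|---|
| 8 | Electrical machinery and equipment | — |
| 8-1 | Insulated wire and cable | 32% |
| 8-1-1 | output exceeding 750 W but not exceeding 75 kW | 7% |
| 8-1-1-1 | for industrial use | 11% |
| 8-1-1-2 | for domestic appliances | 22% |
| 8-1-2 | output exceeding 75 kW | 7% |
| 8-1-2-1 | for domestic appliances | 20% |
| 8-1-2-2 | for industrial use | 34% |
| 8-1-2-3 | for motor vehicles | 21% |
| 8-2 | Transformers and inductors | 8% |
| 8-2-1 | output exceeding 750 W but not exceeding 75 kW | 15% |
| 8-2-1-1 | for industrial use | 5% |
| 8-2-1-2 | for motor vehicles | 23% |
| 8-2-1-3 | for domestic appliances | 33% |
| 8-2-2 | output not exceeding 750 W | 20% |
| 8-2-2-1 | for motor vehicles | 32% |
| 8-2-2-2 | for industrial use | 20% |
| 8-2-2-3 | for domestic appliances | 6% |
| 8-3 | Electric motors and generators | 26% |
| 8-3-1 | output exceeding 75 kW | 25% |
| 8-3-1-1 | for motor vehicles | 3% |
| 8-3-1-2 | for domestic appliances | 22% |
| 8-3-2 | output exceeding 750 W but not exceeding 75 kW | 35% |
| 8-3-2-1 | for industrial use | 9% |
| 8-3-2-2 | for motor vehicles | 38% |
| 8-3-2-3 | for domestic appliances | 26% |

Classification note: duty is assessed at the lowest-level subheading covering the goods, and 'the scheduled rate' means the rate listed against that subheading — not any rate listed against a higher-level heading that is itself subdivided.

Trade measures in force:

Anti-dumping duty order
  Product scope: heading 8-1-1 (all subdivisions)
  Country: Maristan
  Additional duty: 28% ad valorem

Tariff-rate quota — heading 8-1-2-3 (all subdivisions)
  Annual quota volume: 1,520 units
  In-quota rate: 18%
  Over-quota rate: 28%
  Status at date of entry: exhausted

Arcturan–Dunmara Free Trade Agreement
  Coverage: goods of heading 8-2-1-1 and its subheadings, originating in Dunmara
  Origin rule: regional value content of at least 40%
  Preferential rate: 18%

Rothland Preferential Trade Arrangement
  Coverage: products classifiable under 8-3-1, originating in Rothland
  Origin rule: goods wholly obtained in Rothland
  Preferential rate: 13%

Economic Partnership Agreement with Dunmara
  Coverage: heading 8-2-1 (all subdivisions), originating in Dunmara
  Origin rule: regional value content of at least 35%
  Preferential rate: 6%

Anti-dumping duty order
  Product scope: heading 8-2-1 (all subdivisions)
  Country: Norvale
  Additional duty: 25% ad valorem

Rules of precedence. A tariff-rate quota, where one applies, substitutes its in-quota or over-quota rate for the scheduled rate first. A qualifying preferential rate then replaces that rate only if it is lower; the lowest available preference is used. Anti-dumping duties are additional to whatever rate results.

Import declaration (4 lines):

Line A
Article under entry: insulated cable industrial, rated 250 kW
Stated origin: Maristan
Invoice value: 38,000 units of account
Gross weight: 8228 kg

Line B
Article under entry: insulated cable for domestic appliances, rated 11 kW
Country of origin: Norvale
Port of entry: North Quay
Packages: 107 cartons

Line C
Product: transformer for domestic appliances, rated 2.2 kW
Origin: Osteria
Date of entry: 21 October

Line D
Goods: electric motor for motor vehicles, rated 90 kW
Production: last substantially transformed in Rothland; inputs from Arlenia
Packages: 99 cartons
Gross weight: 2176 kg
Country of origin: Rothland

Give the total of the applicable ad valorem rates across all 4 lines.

92%

Line A: insulated cable → 8-1; rated 250 kW → 8-1-2; industrial → 8-1-2-2. Scheduled 34%. No special measure applies. → 34%.
Line B: insulated cable → 8-1; rated 11 kW → 8-1-1; for domestic appliances → 8-1-1-2. Scheduled 22%. No special measure applies. → 22%.
Line C: transformer → 8-2; rated 2.2 kW → 8-2-1; for domestic appliances → 8-2-1-3. Scheduled 33%. No special measure applies. → 33%.
Line D: electric motor → 8-3; rated 90 kW → 8-3-1; for motor vehicles → 8-3-1-1. Scheduled 3%. Rothland agreement on 8-3-1: not wholly obtained. → 3%.
Sum: 34% + 22% + 33% + 3% = 92%.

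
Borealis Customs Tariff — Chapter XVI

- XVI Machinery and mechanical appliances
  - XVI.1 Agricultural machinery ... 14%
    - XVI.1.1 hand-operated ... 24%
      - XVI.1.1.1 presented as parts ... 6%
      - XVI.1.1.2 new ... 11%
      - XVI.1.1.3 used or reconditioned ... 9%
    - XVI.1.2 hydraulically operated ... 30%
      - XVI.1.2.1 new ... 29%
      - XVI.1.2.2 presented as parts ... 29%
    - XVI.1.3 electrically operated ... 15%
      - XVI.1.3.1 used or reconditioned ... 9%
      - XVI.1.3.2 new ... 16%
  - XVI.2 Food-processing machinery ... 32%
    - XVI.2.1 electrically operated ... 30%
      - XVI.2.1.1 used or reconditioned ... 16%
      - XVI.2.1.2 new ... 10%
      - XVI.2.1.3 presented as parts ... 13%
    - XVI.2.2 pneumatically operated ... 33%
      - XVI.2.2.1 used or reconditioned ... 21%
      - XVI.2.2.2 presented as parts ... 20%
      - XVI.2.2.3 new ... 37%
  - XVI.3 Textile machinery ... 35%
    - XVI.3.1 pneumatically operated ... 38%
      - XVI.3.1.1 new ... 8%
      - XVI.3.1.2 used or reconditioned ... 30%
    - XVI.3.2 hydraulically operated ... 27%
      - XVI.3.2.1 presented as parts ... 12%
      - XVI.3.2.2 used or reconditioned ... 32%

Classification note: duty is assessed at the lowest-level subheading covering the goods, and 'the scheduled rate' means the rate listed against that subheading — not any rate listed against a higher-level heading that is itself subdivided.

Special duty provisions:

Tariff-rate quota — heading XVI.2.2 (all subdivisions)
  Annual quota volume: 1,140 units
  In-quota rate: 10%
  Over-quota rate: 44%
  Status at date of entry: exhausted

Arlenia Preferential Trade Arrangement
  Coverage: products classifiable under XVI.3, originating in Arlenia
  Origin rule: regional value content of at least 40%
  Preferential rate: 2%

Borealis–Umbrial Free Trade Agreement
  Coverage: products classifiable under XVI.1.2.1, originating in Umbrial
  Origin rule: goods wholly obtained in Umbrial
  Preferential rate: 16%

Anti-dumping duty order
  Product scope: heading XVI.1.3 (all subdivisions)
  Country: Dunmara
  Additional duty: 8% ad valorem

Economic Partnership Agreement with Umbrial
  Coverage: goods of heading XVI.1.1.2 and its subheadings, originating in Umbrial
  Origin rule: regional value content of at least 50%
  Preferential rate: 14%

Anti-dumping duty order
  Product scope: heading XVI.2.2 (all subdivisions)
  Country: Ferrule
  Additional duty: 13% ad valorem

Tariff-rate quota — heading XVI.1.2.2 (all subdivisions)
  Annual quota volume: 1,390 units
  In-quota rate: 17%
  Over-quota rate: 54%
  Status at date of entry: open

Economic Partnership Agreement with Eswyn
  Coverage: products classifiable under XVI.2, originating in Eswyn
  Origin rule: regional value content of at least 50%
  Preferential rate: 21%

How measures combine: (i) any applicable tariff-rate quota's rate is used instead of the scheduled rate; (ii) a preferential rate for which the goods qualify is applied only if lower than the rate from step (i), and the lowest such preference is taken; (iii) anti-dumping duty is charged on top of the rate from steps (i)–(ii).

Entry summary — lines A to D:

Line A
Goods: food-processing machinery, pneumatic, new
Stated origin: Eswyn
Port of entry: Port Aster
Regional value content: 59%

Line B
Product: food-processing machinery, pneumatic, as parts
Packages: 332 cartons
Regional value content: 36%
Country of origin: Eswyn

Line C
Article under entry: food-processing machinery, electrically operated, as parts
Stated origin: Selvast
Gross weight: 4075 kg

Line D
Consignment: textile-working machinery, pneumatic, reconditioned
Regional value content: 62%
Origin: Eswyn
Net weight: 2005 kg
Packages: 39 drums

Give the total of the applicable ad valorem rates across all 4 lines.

Line A: food-processing → XVI.2; pneumatic → XVI.2.2; new → XVI.2.2.3. Scheduled 37%. quota on XVI.2.2 exhausted → over-quota 44%; Eswyn agreement on XVI.2: RVC ≥ 50% → 21% available; preferential 21%. → 21%.
Line B: food-processing → XVI.2; pneumatic → XVI.2.2; as parts → XVI.2.2.2. Scheduled 20%. quota on XVI.2.2 exhausted → over-quota 44%; Eswyn agreement on XVI.2: RVC < 50%. → 44%.
Line C: food-processing → XVI.2; electrically operated → XVI.2.1; as parts → XVI.2.1.3. Scheduled 13%. No special measure applies. → 13%.
Line D: textile-working → XVI.3; pneumatic → XVI.3.1; reconditioned → XVI.3.1.2. Scheduled 30%. Eswyn agreement on XVI.2: XVI.3.1.2 not covered. → 30%.
Sum: 21% + 44% + 13% + 30% = 108%.

108%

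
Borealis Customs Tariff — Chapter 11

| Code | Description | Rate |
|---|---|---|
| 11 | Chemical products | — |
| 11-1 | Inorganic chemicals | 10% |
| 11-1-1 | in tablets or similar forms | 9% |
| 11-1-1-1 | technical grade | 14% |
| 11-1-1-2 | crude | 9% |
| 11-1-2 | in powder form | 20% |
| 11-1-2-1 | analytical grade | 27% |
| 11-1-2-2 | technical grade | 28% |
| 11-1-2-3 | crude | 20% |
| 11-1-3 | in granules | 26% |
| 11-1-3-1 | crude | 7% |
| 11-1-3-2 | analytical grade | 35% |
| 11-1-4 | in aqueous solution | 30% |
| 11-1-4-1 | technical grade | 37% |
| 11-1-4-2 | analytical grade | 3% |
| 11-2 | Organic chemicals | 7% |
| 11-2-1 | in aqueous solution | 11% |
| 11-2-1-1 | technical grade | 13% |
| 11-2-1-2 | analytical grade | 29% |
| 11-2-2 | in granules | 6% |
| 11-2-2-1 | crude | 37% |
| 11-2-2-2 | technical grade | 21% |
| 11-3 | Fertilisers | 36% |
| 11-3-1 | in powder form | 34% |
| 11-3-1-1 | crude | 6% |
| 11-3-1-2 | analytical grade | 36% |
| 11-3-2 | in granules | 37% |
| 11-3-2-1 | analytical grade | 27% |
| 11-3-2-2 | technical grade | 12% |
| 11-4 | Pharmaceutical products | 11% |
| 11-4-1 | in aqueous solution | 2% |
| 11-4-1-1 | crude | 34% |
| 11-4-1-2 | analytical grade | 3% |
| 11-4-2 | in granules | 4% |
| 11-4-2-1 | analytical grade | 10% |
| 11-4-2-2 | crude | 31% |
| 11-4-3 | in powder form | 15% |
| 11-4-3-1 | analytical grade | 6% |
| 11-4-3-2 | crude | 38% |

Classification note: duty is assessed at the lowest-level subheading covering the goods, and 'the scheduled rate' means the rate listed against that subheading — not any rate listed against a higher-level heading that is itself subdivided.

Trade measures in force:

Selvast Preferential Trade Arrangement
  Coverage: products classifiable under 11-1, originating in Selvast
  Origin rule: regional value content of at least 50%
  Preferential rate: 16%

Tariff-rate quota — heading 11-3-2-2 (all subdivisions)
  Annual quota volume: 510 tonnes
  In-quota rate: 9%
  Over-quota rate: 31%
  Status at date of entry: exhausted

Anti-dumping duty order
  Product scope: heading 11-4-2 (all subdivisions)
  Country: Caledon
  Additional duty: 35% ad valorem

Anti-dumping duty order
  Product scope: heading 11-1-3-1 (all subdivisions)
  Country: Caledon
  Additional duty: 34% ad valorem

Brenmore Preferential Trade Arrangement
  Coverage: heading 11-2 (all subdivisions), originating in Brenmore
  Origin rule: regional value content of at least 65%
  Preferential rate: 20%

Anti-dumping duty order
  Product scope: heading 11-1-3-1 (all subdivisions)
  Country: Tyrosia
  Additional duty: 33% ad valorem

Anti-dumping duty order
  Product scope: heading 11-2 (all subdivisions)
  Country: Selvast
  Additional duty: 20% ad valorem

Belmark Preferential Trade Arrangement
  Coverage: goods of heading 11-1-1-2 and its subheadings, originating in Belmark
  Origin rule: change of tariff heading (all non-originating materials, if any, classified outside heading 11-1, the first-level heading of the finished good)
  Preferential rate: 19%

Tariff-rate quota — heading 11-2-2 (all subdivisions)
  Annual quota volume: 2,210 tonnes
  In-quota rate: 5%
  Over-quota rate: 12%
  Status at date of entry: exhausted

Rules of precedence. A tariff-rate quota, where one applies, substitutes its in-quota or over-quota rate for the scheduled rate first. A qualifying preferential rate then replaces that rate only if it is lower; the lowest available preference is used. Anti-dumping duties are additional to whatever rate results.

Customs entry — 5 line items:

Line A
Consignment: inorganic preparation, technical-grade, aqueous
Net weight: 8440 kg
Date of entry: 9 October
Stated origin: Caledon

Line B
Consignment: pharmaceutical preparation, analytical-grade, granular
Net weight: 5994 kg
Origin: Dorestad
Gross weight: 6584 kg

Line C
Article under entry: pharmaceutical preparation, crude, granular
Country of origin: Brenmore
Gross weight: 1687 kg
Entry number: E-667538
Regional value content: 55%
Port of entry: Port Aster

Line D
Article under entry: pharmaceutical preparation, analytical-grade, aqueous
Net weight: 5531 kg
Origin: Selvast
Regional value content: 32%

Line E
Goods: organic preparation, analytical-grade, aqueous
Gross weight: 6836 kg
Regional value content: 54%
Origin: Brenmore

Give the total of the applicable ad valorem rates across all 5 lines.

110%

Line A: inorganic → 11-1; aqueous → 11-1-4; technical-grade → 11-1-4-1. Scheduled 37%. No special measure applies. → 37%.
Line B: pharmaceutical → 11-4; granular → 11-4-2; analytical-grade → 11-4-2-1. Scheduled 10%. No special measure applies. → 10%.
Line C: pharmaceutical → 11-4; granular → 11-4-2; crude → 11-4-2-2. Scheduled 31%. Brenmore agreement on 11-2: 11-4-2-2 not covered. → 31%.
Line D: pharmaceutical → 11-4; aqueous → 11-4-1; analytical-grade → 11-4-1-2. Scheduled 3%. Selvast agreement on 11-1: 11-4-1-2 not covered. → 3%.
Line E: organic → 11-2; aqueous → 11-2-1; analytical-grade → 11-2-1-2. Scheduled 29%. Brenmore agreement on 11-2: RVC < 65%. → 29%.
Sum: 37% + 10% + 31% + 3% + 29% = 110%.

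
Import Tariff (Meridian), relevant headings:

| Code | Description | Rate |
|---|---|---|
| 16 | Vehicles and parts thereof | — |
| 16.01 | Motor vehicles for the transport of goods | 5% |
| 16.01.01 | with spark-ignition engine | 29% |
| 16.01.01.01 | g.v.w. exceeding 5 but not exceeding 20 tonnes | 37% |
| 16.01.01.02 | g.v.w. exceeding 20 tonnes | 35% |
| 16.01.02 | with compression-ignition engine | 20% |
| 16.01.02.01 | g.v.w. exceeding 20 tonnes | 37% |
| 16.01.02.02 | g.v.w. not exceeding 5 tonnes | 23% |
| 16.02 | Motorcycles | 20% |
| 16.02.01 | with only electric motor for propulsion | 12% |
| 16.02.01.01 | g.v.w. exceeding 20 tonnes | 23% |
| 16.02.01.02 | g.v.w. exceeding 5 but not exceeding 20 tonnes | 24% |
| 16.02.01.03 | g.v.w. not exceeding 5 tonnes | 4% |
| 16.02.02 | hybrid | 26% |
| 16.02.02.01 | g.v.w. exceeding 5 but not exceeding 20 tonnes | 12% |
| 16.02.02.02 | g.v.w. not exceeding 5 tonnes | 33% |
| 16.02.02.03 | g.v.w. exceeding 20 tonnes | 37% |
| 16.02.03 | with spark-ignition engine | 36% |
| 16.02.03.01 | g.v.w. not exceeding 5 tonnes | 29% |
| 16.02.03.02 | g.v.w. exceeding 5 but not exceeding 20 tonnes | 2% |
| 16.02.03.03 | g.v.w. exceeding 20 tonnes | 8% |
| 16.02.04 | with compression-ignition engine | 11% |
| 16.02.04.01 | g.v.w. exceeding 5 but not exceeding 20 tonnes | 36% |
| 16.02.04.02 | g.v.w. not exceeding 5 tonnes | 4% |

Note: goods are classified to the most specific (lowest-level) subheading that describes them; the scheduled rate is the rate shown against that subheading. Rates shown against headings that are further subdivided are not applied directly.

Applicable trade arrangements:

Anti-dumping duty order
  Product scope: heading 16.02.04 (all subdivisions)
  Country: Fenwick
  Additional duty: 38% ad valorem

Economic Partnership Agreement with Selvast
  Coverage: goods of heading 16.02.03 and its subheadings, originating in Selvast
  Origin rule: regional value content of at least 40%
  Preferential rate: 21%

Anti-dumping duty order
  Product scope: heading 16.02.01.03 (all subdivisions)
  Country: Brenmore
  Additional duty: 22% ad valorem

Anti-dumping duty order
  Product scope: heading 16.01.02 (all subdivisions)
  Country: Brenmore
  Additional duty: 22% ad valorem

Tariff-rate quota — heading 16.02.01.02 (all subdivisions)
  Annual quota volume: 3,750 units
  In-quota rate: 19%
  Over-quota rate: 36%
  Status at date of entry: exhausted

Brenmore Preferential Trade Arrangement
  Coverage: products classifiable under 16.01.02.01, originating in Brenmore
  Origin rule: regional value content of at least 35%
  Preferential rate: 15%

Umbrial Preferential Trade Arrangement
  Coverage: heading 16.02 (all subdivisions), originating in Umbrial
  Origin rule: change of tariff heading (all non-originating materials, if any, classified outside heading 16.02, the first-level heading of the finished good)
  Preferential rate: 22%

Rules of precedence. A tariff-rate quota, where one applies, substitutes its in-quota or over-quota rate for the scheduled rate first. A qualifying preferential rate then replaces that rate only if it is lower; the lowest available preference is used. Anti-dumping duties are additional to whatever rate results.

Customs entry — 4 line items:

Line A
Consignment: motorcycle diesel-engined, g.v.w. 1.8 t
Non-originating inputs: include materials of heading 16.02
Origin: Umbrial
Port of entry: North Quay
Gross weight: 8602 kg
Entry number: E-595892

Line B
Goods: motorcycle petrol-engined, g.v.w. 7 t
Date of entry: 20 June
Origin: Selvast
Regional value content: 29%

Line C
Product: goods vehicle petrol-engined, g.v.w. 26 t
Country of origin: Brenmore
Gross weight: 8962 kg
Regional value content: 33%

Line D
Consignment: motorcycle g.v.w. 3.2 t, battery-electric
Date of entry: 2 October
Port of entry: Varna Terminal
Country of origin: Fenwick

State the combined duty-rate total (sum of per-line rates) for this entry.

Line A: motorcycle → 16.02; diesel-engined → 16.02.04; g.v.w. 1.8 t → 16.02.04.02. Scheduled 4%. Umbrial agreement on 16.02: CTH not met. → 4%.
Line B: motorcycle → 16.02; petrol-engined → 16.02.03; g.v.w. 7 t → 16.02.03.02. Scheduled 2%. Selvast agreement on 16.02.03: RVC < 40%. → 2%.
Line C: goods vehicle → 16.01; petrol-engined → 16.01.01; g.v.w. 26 t → 16.01.01.02. Scheduled 35%. Brenmore agreement on 16.01.02.01: 16.01.01.02 not covered. → 35%.
Line D: motorcycle → 16.02; battery-electric → 16.02.01; g.v.w. 3.2 t → 16.02.01.03. Scheduled 4%. No special measure applies. → 4%.
Sum: 4% + 2% + 35% + 4% = 45%.

45%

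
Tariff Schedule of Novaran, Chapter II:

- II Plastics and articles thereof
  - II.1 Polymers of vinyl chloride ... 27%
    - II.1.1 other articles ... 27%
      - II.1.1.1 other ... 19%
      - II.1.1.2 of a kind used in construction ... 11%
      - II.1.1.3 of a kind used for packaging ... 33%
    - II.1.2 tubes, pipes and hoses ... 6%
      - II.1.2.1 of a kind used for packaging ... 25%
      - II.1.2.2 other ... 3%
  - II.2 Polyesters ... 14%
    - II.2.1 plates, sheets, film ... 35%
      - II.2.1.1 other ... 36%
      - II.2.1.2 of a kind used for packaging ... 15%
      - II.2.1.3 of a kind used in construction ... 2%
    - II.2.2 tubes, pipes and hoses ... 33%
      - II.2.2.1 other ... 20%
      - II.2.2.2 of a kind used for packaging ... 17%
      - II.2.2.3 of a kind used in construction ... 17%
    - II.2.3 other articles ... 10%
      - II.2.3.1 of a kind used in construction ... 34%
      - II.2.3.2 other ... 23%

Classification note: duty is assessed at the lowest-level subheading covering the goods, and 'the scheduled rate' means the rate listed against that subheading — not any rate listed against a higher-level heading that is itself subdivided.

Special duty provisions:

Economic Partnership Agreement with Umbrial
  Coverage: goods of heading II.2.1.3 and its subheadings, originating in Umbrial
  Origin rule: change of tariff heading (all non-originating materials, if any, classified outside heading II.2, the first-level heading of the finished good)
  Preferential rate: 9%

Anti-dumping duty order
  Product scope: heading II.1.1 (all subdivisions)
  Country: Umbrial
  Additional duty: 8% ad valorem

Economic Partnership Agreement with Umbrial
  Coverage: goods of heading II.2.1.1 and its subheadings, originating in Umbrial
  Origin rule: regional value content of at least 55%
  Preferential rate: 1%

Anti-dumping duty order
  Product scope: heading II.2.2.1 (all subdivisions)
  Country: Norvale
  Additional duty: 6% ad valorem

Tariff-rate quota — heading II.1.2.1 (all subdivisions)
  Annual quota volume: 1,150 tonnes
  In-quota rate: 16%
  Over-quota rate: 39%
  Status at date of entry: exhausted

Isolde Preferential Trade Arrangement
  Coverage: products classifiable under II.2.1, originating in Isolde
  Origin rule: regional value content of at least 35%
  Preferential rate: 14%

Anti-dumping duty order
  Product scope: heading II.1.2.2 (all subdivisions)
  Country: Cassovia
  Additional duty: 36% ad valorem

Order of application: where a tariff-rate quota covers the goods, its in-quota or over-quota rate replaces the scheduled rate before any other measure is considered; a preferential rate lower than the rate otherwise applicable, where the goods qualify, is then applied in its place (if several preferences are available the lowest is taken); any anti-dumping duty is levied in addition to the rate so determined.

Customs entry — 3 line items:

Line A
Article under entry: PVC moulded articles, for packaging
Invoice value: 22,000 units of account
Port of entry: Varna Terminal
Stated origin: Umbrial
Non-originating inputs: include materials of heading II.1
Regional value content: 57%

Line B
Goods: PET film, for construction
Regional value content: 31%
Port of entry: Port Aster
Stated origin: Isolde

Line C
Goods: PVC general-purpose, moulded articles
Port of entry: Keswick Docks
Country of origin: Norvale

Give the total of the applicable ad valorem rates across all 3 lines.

62%

Line A: PVC → II.1; moulded articles → II.1.1; for packaging → II.1.1.3. Scheduled 33%. Umbrial agreement on II.2.1.3: II.1.1.3 not covered; Umbrial agreement on II.2.1.1: II.1.1.3 not covered; anti-dumping (Umbrial, II.1.1): +8%; total 33% + 8% = 41%. → 41%.
Line B: PET → II.2; film → II.2.1; for construction → II.2.1.3. Scheduled 2%. Isolde agreement on II.2.1: RVC < 35%. → 2%.
Line C: PVC → II.1; moulded articles → II.1.1; general-purpose → II.1.1.1. Scheduled 19%. No special measure applies. → 19%.
Sum: 41% + 2% + 19% = 62%.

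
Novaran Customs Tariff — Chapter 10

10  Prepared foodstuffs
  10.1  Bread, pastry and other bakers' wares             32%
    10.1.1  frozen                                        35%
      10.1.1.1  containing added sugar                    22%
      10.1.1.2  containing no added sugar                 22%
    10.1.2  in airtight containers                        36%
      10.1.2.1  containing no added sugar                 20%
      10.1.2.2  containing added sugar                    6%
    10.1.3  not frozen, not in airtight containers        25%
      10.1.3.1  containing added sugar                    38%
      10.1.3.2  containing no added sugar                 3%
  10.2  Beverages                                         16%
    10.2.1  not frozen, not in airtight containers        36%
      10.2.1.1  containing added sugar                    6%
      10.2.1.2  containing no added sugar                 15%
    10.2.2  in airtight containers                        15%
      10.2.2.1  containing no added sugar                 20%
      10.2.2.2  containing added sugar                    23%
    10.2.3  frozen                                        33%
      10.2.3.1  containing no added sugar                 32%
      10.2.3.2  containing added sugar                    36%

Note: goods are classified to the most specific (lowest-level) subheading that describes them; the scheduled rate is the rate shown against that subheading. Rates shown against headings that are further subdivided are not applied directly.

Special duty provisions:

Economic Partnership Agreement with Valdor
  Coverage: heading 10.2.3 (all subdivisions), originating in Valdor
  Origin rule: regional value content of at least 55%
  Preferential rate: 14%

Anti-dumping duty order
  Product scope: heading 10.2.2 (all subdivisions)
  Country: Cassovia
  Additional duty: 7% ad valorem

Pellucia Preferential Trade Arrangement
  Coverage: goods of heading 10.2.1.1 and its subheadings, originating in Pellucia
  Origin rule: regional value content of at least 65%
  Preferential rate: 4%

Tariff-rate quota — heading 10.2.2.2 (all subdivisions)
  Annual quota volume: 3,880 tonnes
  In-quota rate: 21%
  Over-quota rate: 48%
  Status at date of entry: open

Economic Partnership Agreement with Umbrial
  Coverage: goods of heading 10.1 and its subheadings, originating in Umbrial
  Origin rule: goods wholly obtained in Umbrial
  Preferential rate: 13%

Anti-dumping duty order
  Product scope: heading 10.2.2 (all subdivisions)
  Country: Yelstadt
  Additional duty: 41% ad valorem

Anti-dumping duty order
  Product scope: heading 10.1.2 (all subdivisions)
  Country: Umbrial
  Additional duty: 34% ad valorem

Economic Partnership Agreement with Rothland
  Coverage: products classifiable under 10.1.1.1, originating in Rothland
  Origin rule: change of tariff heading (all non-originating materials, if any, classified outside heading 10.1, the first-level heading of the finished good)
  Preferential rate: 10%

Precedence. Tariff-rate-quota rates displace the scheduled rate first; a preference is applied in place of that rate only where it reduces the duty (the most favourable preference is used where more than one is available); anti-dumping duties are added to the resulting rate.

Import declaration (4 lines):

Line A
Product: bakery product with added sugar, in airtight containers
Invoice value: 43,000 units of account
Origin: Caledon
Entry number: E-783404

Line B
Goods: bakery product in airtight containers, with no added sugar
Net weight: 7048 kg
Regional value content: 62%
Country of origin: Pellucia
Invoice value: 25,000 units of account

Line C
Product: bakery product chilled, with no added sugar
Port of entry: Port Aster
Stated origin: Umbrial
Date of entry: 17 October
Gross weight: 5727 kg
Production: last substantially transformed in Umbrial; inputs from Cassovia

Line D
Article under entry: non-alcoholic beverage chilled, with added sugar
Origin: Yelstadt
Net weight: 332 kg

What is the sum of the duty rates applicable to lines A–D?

Line A: bakery product → 10.1; in airtight containers → 10.1.2; with added sugar → 10.1.2.2. Scheduled 6%. No special measure applies. → 6%.
Line B: bakery product → 10.1; in airtight containers → 10.1.2; with no added sugar → 10.1.2.1. Scheduled 20%. Pellucia agreement on 10.2.1.1: 10.1.2.1 not covered. → 20%.
Line C: bakery product → 10.1; chilled → 10.1.3; with no added sugar → 10.1.3.2. Scheduled 3%. Umbrial agreement on 10.1: not wholly obtained. → 3%.
Line D: non-alcoholic beverage → 10.2; chilled → 10.2.1; with added sugar → 10.2.1.1. Scheduled 6%. No special measure applies. → 6%.
Sum: 6% + 20% + 3% + 6% = 35%.

35%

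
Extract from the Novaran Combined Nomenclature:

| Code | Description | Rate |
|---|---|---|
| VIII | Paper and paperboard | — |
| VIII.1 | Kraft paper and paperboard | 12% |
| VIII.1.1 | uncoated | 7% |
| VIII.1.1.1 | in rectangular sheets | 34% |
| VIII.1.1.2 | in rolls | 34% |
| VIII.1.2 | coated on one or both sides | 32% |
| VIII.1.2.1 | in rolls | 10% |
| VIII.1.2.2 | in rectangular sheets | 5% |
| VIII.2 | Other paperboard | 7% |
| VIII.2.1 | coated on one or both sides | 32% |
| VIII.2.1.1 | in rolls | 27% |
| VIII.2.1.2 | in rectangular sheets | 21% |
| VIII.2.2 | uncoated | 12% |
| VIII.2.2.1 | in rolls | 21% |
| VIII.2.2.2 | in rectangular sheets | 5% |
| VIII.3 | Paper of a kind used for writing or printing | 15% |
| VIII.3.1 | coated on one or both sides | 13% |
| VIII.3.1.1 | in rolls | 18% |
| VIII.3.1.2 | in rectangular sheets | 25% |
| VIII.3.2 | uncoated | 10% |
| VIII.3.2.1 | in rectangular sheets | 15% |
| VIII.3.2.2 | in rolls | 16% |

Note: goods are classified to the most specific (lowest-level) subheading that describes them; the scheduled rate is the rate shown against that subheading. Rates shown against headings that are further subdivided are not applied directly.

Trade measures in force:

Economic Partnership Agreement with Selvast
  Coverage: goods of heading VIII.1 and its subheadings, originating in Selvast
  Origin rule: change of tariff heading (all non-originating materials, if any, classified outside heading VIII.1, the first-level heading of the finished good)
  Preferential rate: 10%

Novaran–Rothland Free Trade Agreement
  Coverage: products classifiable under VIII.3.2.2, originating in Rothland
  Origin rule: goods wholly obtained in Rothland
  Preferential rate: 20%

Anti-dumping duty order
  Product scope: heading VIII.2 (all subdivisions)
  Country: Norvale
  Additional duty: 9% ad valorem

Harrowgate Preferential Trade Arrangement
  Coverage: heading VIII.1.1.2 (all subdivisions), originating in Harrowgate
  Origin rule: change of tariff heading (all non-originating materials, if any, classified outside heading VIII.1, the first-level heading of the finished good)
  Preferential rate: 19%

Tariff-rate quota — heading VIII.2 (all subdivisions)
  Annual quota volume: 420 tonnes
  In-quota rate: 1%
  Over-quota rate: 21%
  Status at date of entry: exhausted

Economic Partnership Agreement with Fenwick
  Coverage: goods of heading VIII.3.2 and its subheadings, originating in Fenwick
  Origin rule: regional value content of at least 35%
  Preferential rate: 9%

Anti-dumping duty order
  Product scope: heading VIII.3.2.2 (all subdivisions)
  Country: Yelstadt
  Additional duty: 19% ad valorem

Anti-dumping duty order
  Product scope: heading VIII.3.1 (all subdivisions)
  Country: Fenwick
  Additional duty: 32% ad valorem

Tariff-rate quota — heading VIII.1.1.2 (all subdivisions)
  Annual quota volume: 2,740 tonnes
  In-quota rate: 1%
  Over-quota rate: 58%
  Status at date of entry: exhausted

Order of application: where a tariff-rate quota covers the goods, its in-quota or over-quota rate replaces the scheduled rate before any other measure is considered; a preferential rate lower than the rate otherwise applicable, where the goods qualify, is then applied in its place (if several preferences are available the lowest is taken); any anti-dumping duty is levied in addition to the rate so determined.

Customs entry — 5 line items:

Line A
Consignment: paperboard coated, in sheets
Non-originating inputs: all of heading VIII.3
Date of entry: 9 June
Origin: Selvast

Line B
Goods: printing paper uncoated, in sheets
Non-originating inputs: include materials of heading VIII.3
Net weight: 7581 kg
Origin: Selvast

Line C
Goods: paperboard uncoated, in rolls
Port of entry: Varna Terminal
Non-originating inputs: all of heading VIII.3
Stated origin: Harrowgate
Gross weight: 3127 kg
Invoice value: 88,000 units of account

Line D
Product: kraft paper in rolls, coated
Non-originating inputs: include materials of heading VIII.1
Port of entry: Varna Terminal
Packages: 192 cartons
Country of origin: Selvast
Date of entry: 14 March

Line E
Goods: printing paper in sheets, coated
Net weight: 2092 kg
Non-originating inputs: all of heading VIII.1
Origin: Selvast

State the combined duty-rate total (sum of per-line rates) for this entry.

92%

Line A: paperboard → VIII.2; coated → VIII.2.1; in sheets → VIII.2.1.2. Scheduled 21%. quota on VIII.2 exhausted → over-quota 21%; Selvast agreement on VIII.1: VIII.2.1.2 not covered. → 21%.
Line B: printing paper → VIII.3; uncoated → VIII.3.2; in sheets → VIII.3.2.1. Scheduled 15%. Selvast agreement on VIII.1: VIII.3.2.1 not covered. → 15%.
Line C: paperboard → VIII.2; uncoated → VIII.2.2; in rolls → VIII.2.2.1. Scheduled 21%. quota on VIII.2 exhausted → over-quota 21%; Harrowgate agreement on VIII.1.1.2: VIII.2.2.1 not covered. → 21%.
Line D: kraft paper → VIII.1; coated → VIII.1.2; in rolls → VIII.1.2.1. Scheduled 10%. Selvast agreement on VIII.1: CTH not met. → 10%.
Line E: printing paper → VIII.3; coated → VIII.3.1; in sheets → VIII.3.1.2. Scheduled 25%. Selvast agreement on VIII.1: VIII.3.1.2 not covered. → 25%.
Sum: 21% + 15% + 21% + 10% + 25% = 92%.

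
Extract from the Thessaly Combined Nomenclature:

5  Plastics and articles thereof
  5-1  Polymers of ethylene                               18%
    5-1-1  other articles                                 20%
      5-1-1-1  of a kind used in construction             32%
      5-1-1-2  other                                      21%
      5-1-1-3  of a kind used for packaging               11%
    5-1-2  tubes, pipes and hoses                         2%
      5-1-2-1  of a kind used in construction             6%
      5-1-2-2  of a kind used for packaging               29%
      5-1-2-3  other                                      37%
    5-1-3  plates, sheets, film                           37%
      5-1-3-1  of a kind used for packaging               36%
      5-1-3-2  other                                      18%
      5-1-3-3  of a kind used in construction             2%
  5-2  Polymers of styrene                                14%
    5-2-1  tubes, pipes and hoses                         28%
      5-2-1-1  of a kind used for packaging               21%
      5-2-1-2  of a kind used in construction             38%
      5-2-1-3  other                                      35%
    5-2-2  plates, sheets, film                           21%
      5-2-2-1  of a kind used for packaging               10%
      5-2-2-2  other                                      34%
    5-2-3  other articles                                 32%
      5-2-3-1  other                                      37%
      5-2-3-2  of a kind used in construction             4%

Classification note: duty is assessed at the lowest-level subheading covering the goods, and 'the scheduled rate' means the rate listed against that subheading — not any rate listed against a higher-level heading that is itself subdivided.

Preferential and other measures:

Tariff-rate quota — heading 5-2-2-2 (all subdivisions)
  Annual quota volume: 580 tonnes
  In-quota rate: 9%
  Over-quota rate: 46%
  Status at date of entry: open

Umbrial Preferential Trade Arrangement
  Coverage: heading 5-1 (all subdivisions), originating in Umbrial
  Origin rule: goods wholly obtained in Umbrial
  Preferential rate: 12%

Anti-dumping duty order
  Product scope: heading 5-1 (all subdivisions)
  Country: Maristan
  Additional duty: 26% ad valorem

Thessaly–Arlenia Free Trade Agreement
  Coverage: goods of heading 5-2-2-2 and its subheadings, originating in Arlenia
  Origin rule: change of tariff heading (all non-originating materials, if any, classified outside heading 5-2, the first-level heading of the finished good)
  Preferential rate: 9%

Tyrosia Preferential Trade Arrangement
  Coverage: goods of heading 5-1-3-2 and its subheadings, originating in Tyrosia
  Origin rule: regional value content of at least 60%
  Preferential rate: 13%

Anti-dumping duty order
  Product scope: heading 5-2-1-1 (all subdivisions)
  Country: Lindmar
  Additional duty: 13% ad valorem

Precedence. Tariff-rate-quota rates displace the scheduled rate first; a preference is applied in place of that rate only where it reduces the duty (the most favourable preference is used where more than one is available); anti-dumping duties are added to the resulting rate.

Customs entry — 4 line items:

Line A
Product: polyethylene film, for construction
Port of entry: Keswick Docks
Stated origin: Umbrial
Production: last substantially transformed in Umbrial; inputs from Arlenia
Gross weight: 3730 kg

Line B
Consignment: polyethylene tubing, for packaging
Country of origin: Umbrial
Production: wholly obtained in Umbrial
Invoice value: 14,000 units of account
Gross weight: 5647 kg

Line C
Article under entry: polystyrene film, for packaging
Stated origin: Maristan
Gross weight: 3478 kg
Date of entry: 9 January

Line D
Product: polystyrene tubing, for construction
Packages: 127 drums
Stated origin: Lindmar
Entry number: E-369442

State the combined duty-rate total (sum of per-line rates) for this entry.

Line A: polyethylene → 5-1; film → 5-1-3; for construction → 5-1-3-3. Scheduled 2%. Umbrial agreement on 5-1: not wholly obtained. → 2%.
Line B: polyethylene → 5-1; tubing → 5-1-2; for packaging → 5-1-2-2. Scheduled 29%. Umbrial agreement on 5-1: wholly obtained → 12% available; preferential 12%. → 12%.
Line C: polystyrene → 5-2; film → 5-2-2; for packaging → 5-2-2-1. Scheduled 10%. No special measure applies. → 10%.
Line D: polystyrene → 5-2; tubing → 5-2-1; for construction → 5-2-1-2. Scheduled 38%. No special measure applies. → 38%.
Sum: 2% + 12% + 10% + 38% = 62%.

62%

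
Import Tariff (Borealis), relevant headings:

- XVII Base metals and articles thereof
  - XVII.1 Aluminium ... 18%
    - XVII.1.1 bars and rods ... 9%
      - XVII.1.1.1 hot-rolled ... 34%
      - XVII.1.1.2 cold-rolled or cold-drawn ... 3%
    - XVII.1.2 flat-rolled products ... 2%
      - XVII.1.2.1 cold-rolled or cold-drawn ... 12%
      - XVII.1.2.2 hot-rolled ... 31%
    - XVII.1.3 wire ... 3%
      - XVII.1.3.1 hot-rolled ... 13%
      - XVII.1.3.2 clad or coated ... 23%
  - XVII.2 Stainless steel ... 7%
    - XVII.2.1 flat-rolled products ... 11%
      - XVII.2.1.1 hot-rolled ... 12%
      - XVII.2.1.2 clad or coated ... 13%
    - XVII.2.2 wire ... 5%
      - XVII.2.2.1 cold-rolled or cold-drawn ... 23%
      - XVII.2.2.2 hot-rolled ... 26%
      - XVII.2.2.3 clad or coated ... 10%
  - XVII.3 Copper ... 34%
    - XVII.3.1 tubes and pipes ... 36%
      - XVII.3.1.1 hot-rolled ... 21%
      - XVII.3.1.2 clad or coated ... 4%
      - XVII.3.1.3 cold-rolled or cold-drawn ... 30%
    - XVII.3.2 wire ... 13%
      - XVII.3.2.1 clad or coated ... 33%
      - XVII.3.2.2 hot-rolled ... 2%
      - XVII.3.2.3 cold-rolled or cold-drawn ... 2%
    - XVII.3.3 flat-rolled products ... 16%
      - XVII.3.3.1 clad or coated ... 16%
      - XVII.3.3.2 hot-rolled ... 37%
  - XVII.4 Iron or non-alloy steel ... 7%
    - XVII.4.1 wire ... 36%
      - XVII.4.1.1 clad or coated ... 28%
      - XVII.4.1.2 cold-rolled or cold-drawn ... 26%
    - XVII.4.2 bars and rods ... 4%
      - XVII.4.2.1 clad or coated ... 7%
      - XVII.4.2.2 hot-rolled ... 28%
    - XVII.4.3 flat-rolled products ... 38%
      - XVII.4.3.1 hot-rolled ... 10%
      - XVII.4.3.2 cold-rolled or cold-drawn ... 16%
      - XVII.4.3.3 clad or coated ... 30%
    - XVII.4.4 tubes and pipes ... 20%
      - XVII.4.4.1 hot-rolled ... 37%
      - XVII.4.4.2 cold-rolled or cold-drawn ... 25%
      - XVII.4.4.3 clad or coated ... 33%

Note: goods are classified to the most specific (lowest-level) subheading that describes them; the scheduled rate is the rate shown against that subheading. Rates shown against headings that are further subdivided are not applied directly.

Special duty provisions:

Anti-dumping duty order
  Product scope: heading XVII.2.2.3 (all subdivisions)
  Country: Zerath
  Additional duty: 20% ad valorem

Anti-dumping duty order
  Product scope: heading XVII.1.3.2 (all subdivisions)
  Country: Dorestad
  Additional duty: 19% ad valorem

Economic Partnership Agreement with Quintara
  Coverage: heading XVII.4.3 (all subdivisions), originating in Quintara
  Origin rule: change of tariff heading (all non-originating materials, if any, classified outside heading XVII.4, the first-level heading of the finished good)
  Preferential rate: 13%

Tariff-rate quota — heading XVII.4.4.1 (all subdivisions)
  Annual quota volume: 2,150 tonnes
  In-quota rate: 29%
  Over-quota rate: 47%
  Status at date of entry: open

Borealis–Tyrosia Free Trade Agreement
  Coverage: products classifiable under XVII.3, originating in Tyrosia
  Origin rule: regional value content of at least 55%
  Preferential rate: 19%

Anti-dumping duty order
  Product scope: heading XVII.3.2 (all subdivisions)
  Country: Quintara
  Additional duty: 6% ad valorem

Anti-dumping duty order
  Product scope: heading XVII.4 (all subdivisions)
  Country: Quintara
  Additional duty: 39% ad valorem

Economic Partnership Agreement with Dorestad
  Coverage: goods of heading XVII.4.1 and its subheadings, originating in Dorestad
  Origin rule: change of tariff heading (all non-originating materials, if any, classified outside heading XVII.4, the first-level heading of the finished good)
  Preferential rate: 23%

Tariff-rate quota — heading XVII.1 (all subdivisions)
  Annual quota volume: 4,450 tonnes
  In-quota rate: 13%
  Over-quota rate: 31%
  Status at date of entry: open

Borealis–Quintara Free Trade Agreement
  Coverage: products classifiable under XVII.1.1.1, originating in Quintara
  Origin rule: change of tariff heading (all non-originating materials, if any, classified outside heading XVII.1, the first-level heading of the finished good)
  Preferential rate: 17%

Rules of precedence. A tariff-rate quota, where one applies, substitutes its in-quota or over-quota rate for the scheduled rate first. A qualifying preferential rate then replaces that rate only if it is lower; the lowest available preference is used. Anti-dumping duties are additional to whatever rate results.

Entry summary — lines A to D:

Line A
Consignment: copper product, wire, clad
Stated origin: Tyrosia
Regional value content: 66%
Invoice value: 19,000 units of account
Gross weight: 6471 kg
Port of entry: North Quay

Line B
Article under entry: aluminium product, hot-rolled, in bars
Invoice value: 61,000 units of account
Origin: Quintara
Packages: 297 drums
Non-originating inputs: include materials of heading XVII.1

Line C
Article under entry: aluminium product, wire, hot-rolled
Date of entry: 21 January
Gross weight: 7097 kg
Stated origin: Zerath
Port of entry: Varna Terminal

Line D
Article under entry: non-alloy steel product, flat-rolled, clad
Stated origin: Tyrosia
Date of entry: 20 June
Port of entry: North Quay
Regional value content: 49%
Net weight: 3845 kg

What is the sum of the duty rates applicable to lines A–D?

75%

Line A: copper → XVII.3; wire → XVII.3.2; clad → XVII.3.2.1. Scheduled 33%. Tyrosia agreement on XVII.3: RVC ≥ 55% → 19% available; preferential 19%. → 19%.
Line B: aluminium → XVII.1; in bars → XVII.1.1; hot-rolled → XVII.1.1.1. Scheduled 34%. quota on XVII.1 open → in-quota 13%; Quintara agreement on XVII.4.3: XVII.1.1.1 not covered; Quintara agreement on XVII.1.1.1: CTH not met. → 13%.
Line C: aluminium → XVII.1; wire → XVII.1.3; hot-rolled → XVII.1.3.1. Scheduled 13%. quota on XVII.1 open → in-quota 13%. → 13%.
Line D: non-alloy steel → XVII.4; flat-rolled → XVII.4.3; clad → XVII.4.3.3. Scheduled 30%. Tyrosia agreement on XVII.3: XVII.4.3.3 not covered. → 30%.
Sum: 19% + 13% + 13% + 30% = 75%.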